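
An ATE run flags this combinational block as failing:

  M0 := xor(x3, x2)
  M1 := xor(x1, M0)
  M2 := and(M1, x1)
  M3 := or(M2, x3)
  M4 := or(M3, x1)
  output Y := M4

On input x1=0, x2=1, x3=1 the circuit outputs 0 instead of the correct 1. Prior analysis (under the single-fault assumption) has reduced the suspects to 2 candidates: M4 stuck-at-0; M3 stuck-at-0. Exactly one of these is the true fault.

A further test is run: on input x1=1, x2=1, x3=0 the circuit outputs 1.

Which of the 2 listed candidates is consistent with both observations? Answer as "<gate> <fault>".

M3 stuck-at-0

Evaluate each candidate on input x1=1, x2=1, x3=0:
  M4 stuck-at-0: M0=1, M1=0, M2=0, M3=0, M4=0 [stuck-at-0] → 0 — eliminated
  M3 stuck-at-0: M0=1, M1=0, M2=0, M3=0 [stuck-at-0], M4=1 → 1 — matches
Only M3 stuck-at-0 reproduces the observed 1.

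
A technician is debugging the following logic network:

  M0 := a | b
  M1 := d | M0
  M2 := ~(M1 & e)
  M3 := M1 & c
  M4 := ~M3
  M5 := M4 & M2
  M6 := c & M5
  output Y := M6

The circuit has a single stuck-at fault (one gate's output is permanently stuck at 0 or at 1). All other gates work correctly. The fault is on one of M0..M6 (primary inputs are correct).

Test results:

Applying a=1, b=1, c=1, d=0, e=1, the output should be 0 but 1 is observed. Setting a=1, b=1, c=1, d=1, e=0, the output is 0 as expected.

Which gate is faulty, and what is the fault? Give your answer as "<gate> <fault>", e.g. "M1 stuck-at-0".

M0 stuck-at-0

Fault-free values for test 1 (a=1, b=1, c=1, d=0, e=1): M0=1, M1=1, M2=0, M3=1, M4=0, M5=0, M6=0, giving Y=0. Observed 1.
Test 1: faults giving observed 1 are {M0 stuck-at-0, M1 stuck-at-0, M5 stuck-at-1, M6 stuck-at-1}.
Test 2 (a=1, b=1, c=1, d=1, e=0): fault-free M0=1, M1=1, M2=1, M3=1, M4=0, M5=0, M6=0 → 0; observed 0. Eliminates M1 stuck-at-0, M5 stuck-at-1, M6 stuck-at-1.
Only M0 stuck-at-0 is consistent with every test.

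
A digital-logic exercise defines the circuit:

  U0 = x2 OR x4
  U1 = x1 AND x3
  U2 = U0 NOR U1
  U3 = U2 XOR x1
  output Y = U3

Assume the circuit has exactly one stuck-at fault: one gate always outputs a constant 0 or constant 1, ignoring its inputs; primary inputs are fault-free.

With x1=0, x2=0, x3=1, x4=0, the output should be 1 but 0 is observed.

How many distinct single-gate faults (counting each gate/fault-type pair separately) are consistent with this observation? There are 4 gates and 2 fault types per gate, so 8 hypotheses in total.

4

Fault-free: U0=0, U1=0, U2=1, U3=1 → 1. Observed 0.
  U0 stuck-at-0: output 1 ✗
  U0 stuck-at-1: output 0 ✓
  U1 stuck-at-0: output 1 ✗
  U1 stuck-at-1: output 0 ✓
  U2 stuck-at-0: output 0 ✓
  U2 stuck-at-1: output 1 ✗
  U3 stuck-at-0: output 0 ✓
  U3 stuck-at-1: output 1 ✗
Consistent faults: {U0 stuck-at-1, U1 stuck-at-1, U2 stuck-at-0, U3 stuck-at-0} — 4 in all.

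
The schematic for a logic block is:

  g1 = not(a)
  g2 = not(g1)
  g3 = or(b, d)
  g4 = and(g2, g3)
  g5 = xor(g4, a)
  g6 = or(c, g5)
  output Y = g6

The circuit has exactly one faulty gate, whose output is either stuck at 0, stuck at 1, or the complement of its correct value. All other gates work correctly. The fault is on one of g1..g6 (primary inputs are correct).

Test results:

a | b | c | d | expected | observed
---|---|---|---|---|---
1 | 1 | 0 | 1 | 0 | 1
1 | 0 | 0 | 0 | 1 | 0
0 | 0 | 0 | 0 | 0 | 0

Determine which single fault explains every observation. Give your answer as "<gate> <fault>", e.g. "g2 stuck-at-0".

Fault-free values for test 1 (a=1, b=1, c=0, d=1): g1=0, g2=1, g3=1, g4=1, g5=0, g6=0, giving Y=0. Observed 1.
Test 1: faults giving observed 1 are {g1 stuck-at-1, g1 inverted output, g2 stuck-at-0, g2 inverted output, g3 stuck-at-0, g3 inverted output, g4 stuck-at-0, g4 inverted output, g5 stuck-at-1, g5 inverted output, g6 stuck-at-1, g6 inverted output}.
Test 2 (a=1, b=0, c=0, d=0): fault-free g1=0, g2=1, g3=0, g4=0, g5=1, g6=1 → 1; observed 0. Eliminates g1 stuck-at-1, g1 inverted output, g2 stuck-at-0, g2 inverted output, g3 stuck-at-0, g4 stuck-at-0, g5 stuck-at-1, g6 stuck-at-1.
Test 3 (a=0, b=0, c=0, d=0): fault-free g1=1, g2=0, g3=0, g4=0, g5=0, g6=0 → 0; observed 0. Eliminates g4 inverted output, g5 inverted output, g6 inverted output.
Only g3 inverted output is consistent with every test.

g3 inverted output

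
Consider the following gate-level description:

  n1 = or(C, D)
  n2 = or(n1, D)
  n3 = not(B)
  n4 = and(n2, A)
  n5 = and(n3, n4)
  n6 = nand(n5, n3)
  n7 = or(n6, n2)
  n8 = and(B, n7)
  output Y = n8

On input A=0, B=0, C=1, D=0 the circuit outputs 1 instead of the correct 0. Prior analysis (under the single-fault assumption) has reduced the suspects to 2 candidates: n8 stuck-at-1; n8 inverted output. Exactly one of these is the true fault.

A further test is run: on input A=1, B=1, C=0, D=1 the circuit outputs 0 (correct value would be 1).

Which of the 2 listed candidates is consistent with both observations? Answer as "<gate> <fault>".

n8 inverted output

Evaluate each candidate on input A=1, B=1, C=0, D=1:
  n8 stuck-at-1: n1=1, n2=1, n3=0, n4=1, n5=0, n6=1, n7=1, n8=1 [stuck-at-1] → 1 — eliminated
  n8 inverted output: n1=1, n2=1, n3=0, n4=1, n5=0, n6=1, n7=1, n8=0 [inverted output] → 0 — matches
Only n8 inverted output reproduces the observed 0.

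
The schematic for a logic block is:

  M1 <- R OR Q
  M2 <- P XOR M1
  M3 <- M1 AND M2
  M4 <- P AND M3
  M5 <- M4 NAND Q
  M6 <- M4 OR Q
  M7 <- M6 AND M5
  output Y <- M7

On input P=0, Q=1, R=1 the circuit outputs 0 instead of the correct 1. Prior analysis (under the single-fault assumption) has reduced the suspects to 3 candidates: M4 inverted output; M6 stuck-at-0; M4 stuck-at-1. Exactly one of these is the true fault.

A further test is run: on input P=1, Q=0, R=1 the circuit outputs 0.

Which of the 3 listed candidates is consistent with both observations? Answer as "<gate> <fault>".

Evaluate each candidate on input P=1, Q=0, R=1:
  M4 inverted output: M1=1, M2=0, M3=0, M4=1 [inverted output], M5=1, M6=1, M7=1 → 1 — eliminated
  M6 stuck-at-0: M1=1, M2=0, M3=0, M4=0, M5=1, M6=0 [stuck-at-0], M7=0 → 0 — matches
  M4 stuck-at-1: M1=1, M2=0, M3=0, M4=1 [stuck-at-1], M5=1, M6=1, M7=1 → 1 — eliminated
Only M6 stuck-at-0 reproduces the observed 0.

M6 stuck-at-0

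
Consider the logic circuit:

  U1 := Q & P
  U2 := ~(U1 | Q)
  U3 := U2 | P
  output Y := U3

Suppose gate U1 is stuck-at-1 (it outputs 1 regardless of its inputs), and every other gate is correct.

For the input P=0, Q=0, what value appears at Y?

Propagate with U1 forced: U1=1 [stuck-at-1], U2=0, U3=0.
So Y = 0. (Without the fault it would be 1.)

0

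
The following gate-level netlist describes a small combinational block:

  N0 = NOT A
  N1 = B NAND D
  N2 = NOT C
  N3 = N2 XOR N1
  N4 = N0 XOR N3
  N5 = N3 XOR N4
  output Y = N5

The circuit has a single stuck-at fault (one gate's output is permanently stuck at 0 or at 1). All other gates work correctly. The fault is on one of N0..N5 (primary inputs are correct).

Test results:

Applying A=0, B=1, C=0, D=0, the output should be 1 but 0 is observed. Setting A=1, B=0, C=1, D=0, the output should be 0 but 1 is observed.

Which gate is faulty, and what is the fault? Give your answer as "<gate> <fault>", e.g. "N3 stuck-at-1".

N4 stuck-at-0

Fault-free values for test 1 (A=0, B=1, C=0, D=0): N0=1, N1=1, N2=1, N3=0, N4=1, N5=1, giving Y=1. Observed 0.
Test 1: faults giving observed 0 are {N0 stuck-at-0, N4 stuck-at-0, N5 stuck-at-0}.
Test 2 (A=1, B=0, C=1, D=0): fault-free N0=0, N1=1, N2=0, N3=1, N4=1, N5=0 → 0; observed 1. Eliminates N0 stuck-at-0, N5 stuck-at-0.
Only N4 stuck-at-0 is consistent with every test.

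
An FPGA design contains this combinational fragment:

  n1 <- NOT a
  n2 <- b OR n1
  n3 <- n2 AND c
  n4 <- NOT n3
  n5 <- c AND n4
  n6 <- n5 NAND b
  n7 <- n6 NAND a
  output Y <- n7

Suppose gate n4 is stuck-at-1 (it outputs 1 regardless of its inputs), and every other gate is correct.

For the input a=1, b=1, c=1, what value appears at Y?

Propagate with n4 forced: n1=0, n2=1, n3=1, n4=1 [stuck-at-1], n5=1, n6=0, n7=1.
So Y = 1. (Without the fault it would be 0.)

1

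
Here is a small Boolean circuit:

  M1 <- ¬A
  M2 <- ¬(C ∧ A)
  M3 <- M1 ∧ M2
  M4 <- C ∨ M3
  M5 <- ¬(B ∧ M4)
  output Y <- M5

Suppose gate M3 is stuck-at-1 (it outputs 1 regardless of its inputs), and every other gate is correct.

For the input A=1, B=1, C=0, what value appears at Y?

0

Propagate with M3 forced: M1=0, M2=1, M3=1 [stuck-at-1], M4=1, M5=0.
So Y = 0. (Without the fault it would be 1.)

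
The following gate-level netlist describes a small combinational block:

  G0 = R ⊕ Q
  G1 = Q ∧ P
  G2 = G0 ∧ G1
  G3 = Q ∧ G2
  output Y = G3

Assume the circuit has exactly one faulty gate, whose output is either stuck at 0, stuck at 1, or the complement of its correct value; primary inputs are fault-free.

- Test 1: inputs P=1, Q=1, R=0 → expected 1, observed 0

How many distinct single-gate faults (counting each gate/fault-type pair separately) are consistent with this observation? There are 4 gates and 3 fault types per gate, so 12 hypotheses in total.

Fault-free: G0=1, G1=1, G2=1, G3=1 → 1. Observed 0.
  G0 stuck-at-0: output 0 ✓
  G0 stuck-at-1: output 1 ✗
  G0 inverted output: output 0 ✓
  G1 stuck-at-0: output 0 ✓
  G1 stuck-at-1: output 1 ✗
  G1 inverted output: output 0 ✓
  G2 stuck-at-0: output 0 ✓
  G2 stuck-at-1: output 1 ✗
  G2 inverted output: output 0 ✓
  G3 stuck-at-0: output 0 ✓
  G3 stuck-at-1: output 1 ✗
  G3 inverted output: output 0 ✓
Consistent faults: {G0 stuck-at-0, G0 inverted output, G1 stuck-at-0, G1 inverted output, G2 stuck-at-0, G2 inverted output, G3 stuck-at-0, G3 inverted output} — 8 in all.

8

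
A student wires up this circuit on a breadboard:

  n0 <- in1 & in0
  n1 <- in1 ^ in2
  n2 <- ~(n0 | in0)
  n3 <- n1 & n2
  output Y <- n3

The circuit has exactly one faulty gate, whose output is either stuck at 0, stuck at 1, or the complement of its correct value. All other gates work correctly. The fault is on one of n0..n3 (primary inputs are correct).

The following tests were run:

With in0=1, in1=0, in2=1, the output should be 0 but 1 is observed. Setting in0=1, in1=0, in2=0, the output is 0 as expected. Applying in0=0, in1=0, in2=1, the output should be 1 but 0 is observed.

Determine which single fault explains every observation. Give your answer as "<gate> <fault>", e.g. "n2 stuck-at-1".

Fault-free values for test 1 (in0=1, in1=0, in2=1): n0=0, n1=1, n2=0, n3=0, giving Y=0. Observed 1.
Test 1: faults giving observed 1 are {n2 stuck-at-1, n2 inverted output, n3 stuck-at-1, n3 inverted output}.
Test 2 (in0=1, in1=0, in2=0): fault-free n0=0, n1=0, n2=0, n3=0 → 0; observed 0. Eliminates n3 stuck-at-1, n3 inverted output.
Test 3 (in0=0, in1=0, in2=1): fault-free n0=0, n1=1, n2=1, n3=1 → 1; observed 0. Eliminates n2 stuck-at-1.
Only n2 inverted output is consistent with every test.

n2 inverted output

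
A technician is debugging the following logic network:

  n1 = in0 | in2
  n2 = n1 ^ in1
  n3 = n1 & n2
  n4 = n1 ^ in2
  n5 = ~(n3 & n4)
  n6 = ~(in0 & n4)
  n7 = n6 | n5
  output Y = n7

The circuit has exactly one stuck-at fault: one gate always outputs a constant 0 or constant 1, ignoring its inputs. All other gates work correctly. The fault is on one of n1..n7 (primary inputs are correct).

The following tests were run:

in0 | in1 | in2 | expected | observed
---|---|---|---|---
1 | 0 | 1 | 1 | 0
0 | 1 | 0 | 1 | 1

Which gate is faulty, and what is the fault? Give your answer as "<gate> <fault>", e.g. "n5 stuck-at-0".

Fault-free values for test 1 (in0=1, in1=0, in2=1): n1=1, n2=1, n3=1, n4=0, n5=1, n6=1, n7=1, giving Y=1. Observed 0.
Test 1: faults giving observed 0 are {n4 stuck-at-1, n7 stuck-at-0}.
Test 2 (in0=0, in1=1, in2=0): fault-free n1=0, n2=1, n3=0, n4=0, n5=1, n6=1, n7=1 → 1; observed 1. Eliminates n7 stuck-at-0.
Only n4 stuck-at-1 is consistent with every test.

n4 stuck-at-1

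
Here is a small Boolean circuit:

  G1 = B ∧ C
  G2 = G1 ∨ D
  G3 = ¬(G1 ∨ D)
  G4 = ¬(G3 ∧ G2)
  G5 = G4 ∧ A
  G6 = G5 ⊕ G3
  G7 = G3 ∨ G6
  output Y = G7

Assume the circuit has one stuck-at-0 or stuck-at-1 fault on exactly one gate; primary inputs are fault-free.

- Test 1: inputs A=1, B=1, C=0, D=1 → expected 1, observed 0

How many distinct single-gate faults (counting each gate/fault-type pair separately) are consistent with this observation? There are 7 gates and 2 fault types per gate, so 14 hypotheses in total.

Fault-free: G1=0, G2=1, G3=0, G4=1, G5=1, G6=1, G7=1 → 1. Observed 0.
  G1 stuck-at-0: output 1 ✗
  G1 stuck-at-1: output 1 ✗
  G2 stuck-at-0: output 1 ✗
  G2 stuck-at-1: output 1 ✗
  G3 stuck-at-0: output 1 ✗
  G3 stuck-at-1: output 1 ✗
  G4 stuck-at-0: output 0 ✓
  G4 stuck-at-1: output 1 ✗
  G5 stuck-at-0: output 0 ✓
  G5 stuck-at-1: output 1 ✗
  G6 stuck-at-0: output 0 ✓
  G6 stuck-at-1: output 1 ✗
  G7 stuck-at-0: output 0 ✓
  G7 stuck-at-1: output 1 ✗
Consistent faults: {G4 stuck-at-0, G5 stuck-at-0, G6 stuck-at-0, G7 stuck-at-0} — 4 in all.

4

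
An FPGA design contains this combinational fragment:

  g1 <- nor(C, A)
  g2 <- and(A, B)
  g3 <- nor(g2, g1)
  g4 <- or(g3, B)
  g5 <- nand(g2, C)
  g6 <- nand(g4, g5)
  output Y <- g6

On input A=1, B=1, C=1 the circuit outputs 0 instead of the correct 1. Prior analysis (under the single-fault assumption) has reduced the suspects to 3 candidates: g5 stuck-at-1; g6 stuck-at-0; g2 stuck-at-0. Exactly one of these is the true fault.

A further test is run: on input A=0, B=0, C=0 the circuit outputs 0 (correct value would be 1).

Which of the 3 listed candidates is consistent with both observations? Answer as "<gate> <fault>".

Evaluate each candidate on input A=0, B=0, C=0:
  g5 stuck-at-1: g1=1, g2=0, g3=0, g4=0, g5=1 [stuck-at-1], g6=1 → 1 — eliminated
  g6 stuck-at-0: g1=1, g2=0, g3=0, g4=0, g5=1, g6=0 [stuck-at-0] → 0 — matches
  g2 stuck-at-0: g1=1, g2=0 [stuck-at-0], g3=0, g4=0, g5=1, g6=1 → 1 — eliminated
Only g6 stuck-at-0 reproduces the observed 0.

g6 stuck-at-0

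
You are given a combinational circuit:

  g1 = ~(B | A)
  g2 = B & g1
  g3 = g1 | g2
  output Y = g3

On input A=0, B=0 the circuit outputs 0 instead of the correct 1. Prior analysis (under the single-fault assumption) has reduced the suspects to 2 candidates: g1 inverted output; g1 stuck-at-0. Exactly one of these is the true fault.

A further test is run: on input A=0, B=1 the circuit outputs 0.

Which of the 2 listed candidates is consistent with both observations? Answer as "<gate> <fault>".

Evaluate each candidate on input A=0, B=1:
  g1 inverted output: g1=1 [inverted output], g2=1, g3=1 → 1 — eliminated
  g1 stuck-at-0: g1=0 [stuck-at-0], g2=0, g3=0 → 0 — matches
Only g1 stuck-at-0 reproduces the observed 0.

g1 stuck-at-0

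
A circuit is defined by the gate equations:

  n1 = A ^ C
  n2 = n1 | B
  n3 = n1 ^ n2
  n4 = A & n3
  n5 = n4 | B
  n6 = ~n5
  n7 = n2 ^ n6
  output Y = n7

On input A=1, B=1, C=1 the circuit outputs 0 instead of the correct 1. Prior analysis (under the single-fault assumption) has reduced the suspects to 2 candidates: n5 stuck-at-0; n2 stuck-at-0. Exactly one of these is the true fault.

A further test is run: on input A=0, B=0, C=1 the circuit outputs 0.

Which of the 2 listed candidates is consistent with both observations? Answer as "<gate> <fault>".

Evaluate each candidate on input A=0, B=0, C=1:
  n5 stuck-at-0: n1=1, n2=1, n3=0, n4=0, n5=0 [stuck-at-0], n6=1, n7=0 → 0 — matches
  n2 stuck-at-0: n1=1, n2=0 [stuck-at-0], n3=1, n4=0, n5=0, n6=1, n7=1 → 1 — eliminated
Only n5 stuck-at-0 reproduces the observed 0.

n5 stuck-at-0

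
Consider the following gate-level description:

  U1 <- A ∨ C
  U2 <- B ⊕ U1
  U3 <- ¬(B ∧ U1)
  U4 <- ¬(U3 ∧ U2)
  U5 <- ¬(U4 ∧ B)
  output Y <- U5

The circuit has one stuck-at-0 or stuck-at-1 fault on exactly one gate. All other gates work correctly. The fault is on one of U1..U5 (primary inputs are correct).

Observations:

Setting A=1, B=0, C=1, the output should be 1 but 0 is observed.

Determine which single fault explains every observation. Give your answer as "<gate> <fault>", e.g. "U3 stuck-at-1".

U5 stuck-at-0

Fault-free values for test 1 (A=1, B=0, C=1): U1=1, U2=1, U3=1, U4=0, U5=1, giving Y=1. Observed 0.
Test 1: faults giving observed 0 are {U5 stuck-at-0}.
Only U5 stuck-at-0 is consistent with every test.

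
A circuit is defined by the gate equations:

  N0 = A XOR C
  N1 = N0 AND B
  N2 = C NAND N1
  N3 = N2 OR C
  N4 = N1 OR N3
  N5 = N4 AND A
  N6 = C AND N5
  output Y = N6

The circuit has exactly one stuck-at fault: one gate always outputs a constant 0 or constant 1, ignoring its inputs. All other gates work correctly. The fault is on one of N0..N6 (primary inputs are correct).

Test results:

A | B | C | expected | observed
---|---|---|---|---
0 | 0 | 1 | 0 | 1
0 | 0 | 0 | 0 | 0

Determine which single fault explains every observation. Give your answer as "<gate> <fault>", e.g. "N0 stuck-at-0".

N5 stuck-at-1

Fault-free values for test 1 (A=0, B=0, C=1): N0=1, N1=0, N2=1, N3=1, N4=1, N5=0, N6=0, giving Y=0. Observed 1.
Test 1: faults giving observed 1 are {N5 stuck-at-1, N6 stuck-at-1}.
Test 2 (A=0, B=0, C=0): fault-free N0=0, N1=0, N2=1, N3=1, N4=1, N5=0, N6=0 → 0; observed 0. Eliminates N6 stuck-at-1.
Only N5 stuck-at-1 is consistent with every test.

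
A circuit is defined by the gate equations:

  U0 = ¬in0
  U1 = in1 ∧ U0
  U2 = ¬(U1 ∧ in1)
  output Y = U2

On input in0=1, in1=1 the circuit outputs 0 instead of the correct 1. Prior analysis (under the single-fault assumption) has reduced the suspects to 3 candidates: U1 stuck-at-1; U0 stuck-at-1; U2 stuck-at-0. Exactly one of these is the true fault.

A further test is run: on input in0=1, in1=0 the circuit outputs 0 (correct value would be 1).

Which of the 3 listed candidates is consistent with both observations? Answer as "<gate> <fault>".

U2 stuck-at-0

Evaluate each candidate on input in0=1, in1=0:
  U1 stuck-at-1: U0=0, U1=1 [stuck-at-1], U2=1 → 1 — eliminated
  U0 stuck-at-1: U0=1 [stuck-at-1], U1=0, U2=1 → 1 — eliminated
  U2 stuck-at-0: U0=0, U1=0, U2=0 [stuck-at-0] → 0 — matches
Only U2 stuck-at-0 reproduces the observed 0.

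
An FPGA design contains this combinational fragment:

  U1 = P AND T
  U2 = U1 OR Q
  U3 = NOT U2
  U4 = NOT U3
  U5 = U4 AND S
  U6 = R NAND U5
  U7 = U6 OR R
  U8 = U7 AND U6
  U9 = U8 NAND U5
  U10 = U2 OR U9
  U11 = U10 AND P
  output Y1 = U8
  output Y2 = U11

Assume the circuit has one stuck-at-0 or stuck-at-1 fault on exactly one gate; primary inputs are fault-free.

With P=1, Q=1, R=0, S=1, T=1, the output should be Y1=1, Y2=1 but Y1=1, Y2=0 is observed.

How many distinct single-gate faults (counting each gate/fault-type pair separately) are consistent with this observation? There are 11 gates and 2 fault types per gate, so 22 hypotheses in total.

Fault-free: U1=1, U2=1, U3=0, U4=1, U5=1, U6=1, U7=1, U8=1, U9=0, U10=1, U11=1 → Y1=1, Y2=1. Observed Y1=1, Y2=0.
  U1: none of the 2 fault types match ✗
  U2: none of the 2 fault types match ✗
  U3: none of the 2 fault types match ✗
  U4: none of the 2 fault types match ✗
  U5: none of the 2 fault types match ✗
  U6: none of the 2 fault types match ✗
  U7: none of the 2 fault types match ✗
  U8: none of the 2 fault types match ✗
  U9: none of the 2 fault types match ✗
  U10: stuck-at-0 ✓; others ✗
  U11: stuck-at-0 ✓; others ✗
Consistent faults: {U10 stuck-at-0, U11 stuck-at-0} — 2 in all.

2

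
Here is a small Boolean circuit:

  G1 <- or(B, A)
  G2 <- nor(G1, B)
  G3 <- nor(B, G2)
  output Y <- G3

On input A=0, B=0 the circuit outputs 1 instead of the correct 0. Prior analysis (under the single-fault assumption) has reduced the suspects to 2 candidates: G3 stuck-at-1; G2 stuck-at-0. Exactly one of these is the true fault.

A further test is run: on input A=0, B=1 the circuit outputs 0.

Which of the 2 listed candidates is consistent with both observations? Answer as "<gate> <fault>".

G2 stuck-at-0

Evaluate each candidate on input A=0, B=1:
  G3 stuck-at-1: G1=1, G2=0, G3=1 [stuck-at-1] → 1 — eliminated
  G2 stuck-at-0: G1=1, G2=0 [stuck-at-0], G3=0 → 0 — matches
Only G2 stuck-at-0 reproduces the observed 0.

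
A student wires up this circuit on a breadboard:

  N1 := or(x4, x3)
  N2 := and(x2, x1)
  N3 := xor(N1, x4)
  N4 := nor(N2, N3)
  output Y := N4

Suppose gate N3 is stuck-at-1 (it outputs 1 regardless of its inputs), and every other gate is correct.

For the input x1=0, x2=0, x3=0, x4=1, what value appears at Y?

0

Propagate with N3 forced: N1=1, N2=0, N3=1 [stuck-at-1], N4=0.
So Y = 0. (Without the fault it would be 1.)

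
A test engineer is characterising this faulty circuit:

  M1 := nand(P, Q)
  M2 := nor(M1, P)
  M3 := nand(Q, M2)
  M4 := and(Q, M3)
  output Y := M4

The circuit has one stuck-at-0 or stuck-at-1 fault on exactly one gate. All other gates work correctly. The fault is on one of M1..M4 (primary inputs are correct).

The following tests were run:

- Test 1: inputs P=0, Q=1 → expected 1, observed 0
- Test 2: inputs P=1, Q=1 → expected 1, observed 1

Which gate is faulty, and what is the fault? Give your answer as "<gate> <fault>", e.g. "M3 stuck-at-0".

Fault-free values for test 1 (P=0, Q=1): M1=1, M2=0, M3=1, M4=1, giving Y=1. Observed 0.
Test 1: faults giving observed 0 are {M1 stuck-at-0, M2 stuck-at-1, M3 stuck-at-0, M4 stuck-at-0}.
Test 2 (P=1, Q=1): fault-free M1=0, M2=0, M3=1, M4=1 → 1; observed 1. Eliminates M2 stuck-at-1, M3 stuck-at-0, M4 stuck-at-0.
Only M1 stuck-at-0 is consistent with every test.

M1 stuck-at-0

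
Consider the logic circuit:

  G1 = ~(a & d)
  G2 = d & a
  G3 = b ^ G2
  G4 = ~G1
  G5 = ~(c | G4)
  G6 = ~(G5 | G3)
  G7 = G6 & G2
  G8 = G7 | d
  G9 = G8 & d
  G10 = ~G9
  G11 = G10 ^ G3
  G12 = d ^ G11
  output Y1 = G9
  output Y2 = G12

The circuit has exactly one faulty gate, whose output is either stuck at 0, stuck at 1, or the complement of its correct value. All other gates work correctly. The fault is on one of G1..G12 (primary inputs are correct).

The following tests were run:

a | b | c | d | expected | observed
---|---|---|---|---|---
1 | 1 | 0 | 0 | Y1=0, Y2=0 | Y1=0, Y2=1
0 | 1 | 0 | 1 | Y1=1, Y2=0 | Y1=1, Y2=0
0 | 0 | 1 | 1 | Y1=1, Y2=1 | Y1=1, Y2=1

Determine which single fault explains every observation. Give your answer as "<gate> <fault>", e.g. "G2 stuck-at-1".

Fault-free values for test 1 (a=1, b=1, c=0, d=0): G1=1, G2=0, G3=1, G4=0, G5=1, G6=0, G7=0, G8=0, G9=0, G10=1, G11=0, G12=0, giving Y1=0, Y2=0. Observed Y1=0, Y2=1.
Test 1: faults giving observed Y1=0, Y2=1 are {G2 stuck-at-1, G2 inverted output, G3 stuck-at-0, G3 inverted output, G10 stuck-at-0, G10 inverted output, G11 stuck-at-1, G11 inverted output, G12 stuck-at-1, G12 inverted output}.
Test 2 (a=0, b=1, c=0, d=1): fault-free G1=1, G2=0, G3=1, G4=0, G5=1, G6=0, G7=0, G8=1, G9=1, G10=0, G11=1, G12=0 → Y1=1, Y2=0; observed Y1=1, Y2=0. Eliminates G2 stuck-at-1, G2 inverted output, G3 stuck-at-0, G3 inverted output, G10 inverted output, G11 inverted output, G12 stuck-at-1, G12 inverted output.
Test 3 (a=0, b=0, c=1, d=1): fault-free G1=1, G2=0, G3=0, G4=0, G5=0, G6=1, G7=0, G8=1, G9=1, G10=0, G11=0, G12=1 → Y1=1, Y2=1; observed Y1=1, Y2=1. Eliminates G11 stuck-at-1.
Only G10 stuck-at-0 is consistent with every test.

G10 stuck-at-0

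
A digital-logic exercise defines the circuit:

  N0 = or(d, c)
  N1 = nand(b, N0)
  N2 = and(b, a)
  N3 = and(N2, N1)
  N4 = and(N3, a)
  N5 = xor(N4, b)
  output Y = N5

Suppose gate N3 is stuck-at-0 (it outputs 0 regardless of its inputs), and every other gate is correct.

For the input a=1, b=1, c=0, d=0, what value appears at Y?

Propagate with N3 forced: N0=0, N1=1, N2=1, N3=0 [stuck-at-0], N4=0, N5=1.
So Y = 1. (Without the fault it would be 0.)

1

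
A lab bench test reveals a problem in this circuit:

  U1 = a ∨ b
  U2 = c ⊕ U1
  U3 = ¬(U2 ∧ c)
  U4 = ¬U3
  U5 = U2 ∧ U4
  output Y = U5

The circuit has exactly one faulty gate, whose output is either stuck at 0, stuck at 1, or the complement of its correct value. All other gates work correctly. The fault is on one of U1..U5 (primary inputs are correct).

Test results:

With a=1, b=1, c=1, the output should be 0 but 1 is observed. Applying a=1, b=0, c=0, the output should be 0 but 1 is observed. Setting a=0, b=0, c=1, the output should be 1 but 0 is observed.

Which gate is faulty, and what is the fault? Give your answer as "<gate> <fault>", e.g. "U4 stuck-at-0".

Fault-free values for test 1 (a=1, b=1, c=1): U1=1, U2=0, U3=1, U4=0, U5=0, giving Y=0. Observed 1.
Test 1: faults giving observed 1 are {U1 stuck-at-0, U1 inverted output, U2 stuck-at-1, U2 inverted output, U5 stuck-at-1, U5 inverted output}.
Test 2 (a=1, b=0, c=0): fault-free U1=1, U2=1, U3=1, U4=0, U5=0 → 0; observed 1. Eliminates U1 stuck-at-0, U1 inverted output, U2 stuck-at-1, U2 inverted output.
Test 3 (a=0, b=0, c=1): fault-free U1=0, U2=1, U3=0, U4=1, U5=1 → 1; observed 0. Eliminates U5 stuck-at-1.
Only U5 inverted output is consistent with every test.

U5 inverted output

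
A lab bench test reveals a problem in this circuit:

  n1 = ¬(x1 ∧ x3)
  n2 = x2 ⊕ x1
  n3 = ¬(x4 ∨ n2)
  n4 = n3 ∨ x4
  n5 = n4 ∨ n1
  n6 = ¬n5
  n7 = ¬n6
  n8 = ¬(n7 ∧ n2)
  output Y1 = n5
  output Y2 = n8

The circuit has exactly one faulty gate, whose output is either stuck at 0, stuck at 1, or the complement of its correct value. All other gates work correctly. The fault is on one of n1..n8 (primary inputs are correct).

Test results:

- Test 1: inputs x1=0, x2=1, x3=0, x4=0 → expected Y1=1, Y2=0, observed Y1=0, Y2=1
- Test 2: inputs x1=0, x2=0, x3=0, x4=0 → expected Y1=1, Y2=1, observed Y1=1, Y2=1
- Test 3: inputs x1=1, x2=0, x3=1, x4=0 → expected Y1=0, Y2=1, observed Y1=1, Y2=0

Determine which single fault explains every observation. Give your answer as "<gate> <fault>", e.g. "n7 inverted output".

n1 inverted output

Fault-free values for test 1 (x1=0, x2=1, x3=0, x4=0): n1=1, n2=1, n3=0, n4=0, n5=1, n6=0, n7=1, n8=0, giving Y1=1, Y2=0. Observed Y1=0, Y2=1.
Test 1: faults giving observed Y1=0, Y2=1 are {n1 stuck-at-0, n1 inverted output, n5 stuck-at-0, n5 inverted output}.
Test 2 (x1=0, x2=0, x3=0, x4=0): fault-free n1=1, n2=0, n3=1, n4=1, n5=1, n6=0, n7=1, n8=1 → Y1=1, Y2=1; observed Y1=1, Y2=1. Eliminates n5 stuck-at-0, n5 inverted output.
Test 3 (x1=1, x2=0, x3=1, x4=0): fault-free n1=0, n2=1, n3=0, n4=0, n5=0, n6=1, n7=0, n8=1 → Y1=0, Y2=1; observed Y1=1, Y2=0. Eliminates n1 stuck-at-0.
Only n1 inverted output is consistent with every test.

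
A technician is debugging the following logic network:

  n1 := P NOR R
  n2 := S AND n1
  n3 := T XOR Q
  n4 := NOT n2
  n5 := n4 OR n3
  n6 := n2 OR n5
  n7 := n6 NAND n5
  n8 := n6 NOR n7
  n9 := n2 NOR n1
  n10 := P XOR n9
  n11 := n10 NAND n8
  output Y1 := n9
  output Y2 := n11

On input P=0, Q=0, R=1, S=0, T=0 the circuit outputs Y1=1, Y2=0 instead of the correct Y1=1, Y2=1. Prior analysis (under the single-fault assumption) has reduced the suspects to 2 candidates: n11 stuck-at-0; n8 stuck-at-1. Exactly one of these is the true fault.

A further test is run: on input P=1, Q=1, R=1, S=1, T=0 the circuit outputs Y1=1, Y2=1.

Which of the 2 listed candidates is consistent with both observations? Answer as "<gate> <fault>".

n8 stuck-at-1

Evaluate each candidate on input P=1, Q=1, R=1, S=1, T=0:
  n11 stuck-at-0: n1=0, n2=0, n3=1, n4=1, n5=1, n6=1, n7=0, n8=0, n9=1, n10=0, n11=0 [stuck-at-0] → Y1=1, Y2=0 — eliminated
  n8 stuck-at-1: n1=0, n2=0, n3=1, n4=1, n5=1, n6=1, n7=0, n8=1 [stuck-at-1], n9=1, n10=0, n11=1 → Y1=1, Y2=1 — matches
Only n8 stuck-at-1 reproduces the observed Y1=1, Y2=1.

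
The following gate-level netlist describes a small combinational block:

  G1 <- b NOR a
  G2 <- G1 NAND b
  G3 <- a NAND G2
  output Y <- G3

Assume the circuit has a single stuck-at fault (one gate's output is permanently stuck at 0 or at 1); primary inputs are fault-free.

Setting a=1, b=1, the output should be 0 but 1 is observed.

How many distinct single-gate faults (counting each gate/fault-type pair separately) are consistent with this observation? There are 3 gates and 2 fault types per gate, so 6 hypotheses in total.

Fault-free: G1=0, G2=1, G3=0 → 0. Observed 1.
  G1 stuck-at-0: output 0 ✗
  G1 stuck-at-1: output 1 ✓
  G2 stuck-at-0: output 1 ✓
  G2 stuck-at-1: output 0 ✗
  G3 stuck-at-0: output 0 ✗
  G3 stuck-at-1: output 1 ✓
Consistent faults: {G1 stuck-at-1, G2 stuck-at-0, G3 stuck-at-1} — 3 in all.

3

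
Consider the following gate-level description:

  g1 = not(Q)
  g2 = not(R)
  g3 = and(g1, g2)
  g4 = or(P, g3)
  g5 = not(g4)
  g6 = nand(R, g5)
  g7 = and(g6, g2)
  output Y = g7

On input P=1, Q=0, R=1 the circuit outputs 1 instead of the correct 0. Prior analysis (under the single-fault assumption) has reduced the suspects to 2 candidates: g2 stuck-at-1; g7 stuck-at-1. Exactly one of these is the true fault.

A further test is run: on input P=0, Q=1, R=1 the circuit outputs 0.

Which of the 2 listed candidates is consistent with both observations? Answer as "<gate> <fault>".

g2 stuck-at-1

Evaluate each candidate on input P=0, Q=1, R=1:
  g2 stuck-at-1: g1=0, g2=1 [stuck-at-1], g3=0, g4=0, g5=1, g6=0, g7=0 → 0 — matches
  g7 stuck-at-1: g1=0, g2=0, g3=0, g4=0, g5=1, g6=0, g7=1 [stuck-at-1] → 1 — eliminated
Only g2 stuck-at-1 reproduces the observed 0.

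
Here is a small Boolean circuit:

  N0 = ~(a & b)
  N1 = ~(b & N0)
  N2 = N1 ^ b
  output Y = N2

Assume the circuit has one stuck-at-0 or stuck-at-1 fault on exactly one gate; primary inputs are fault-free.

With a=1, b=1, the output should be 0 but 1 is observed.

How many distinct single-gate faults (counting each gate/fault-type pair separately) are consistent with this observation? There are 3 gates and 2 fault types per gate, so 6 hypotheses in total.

3

Fault-free: N0=0, N1=1, N2=0 → 0. Observed 1.
  N0 stuck-at-0: output 0 ✗
  N0 stuck-at-1: output 1 ✓
  N1 stuck-at-0: output 1 ✓
  N1 stuck-at-1: output 0 ✗
  N2 stuck-at-0: output 0 ✗
  N2 stuck-at-1: output 1 ✓
Consistent faults: {N0 stuck-at-1, N1 stuck-at-0, N2 stuck-at-1} — 3 in all.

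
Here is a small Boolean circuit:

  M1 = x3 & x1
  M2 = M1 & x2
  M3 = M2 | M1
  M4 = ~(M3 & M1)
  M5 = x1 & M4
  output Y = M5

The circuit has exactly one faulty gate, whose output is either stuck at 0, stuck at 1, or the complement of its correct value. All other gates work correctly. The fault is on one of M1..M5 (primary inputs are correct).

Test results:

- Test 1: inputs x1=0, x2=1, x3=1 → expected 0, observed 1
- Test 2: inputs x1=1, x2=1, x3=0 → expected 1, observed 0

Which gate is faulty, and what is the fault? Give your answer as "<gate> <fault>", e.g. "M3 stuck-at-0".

Fault-free values for test 1 (x1=0, x2=1, x3=1): M1=0, M2=0, M3=0, M4=1, M5=0, giving Y=0. Observed 1.
Test 1: faults giving observed 1 are {M5 stuck-at-1, M5 inverted output}.
Test 2 (x1=1, x2=1, x3=0): fault-free M1=0, M2=0, M3=0, M4=1, M5=1 → 1; observed 0. Eliminates M5 stuck-at-1.
Only M5 inverted output is consistent with every test.

M5 inverted output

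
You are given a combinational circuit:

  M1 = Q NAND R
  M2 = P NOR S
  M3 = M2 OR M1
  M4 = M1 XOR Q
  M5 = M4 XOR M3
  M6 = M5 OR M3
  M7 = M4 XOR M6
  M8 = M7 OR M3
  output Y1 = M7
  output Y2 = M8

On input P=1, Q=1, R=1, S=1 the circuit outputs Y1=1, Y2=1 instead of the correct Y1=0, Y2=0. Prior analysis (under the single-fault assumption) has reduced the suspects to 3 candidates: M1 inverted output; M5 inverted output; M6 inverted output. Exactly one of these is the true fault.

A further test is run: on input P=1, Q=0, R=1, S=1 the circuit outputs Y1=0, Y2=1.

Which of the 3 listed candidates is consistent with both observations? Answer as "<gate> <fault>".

Evaluate each candidate on input P=1, Q=0, R=1, S=1:
  M1 inverted output: M1=0 [inverted output], M2=0, M3=0, M4=0, M5=0, M6=0, M7=0, M8=0 → Y1=0, Y2=0 — eliminated
  M5 inverted output: M1=1, M2=0, M3=1, M4=1, M5=1 [inverted output], M6=1, M7=0, M8=1 → Y1=0, Y2=1 — matches
  M6 inverted output: M1=1, M2=0, M3=1, M4=1, M5=0, M6=0 [inverted output], M7=1, M8=1 → Y1=1, Y2=1 — eliminated
Only M5 inverted output reproduces the observed Y1=0, Y2=1.

M5 inverted output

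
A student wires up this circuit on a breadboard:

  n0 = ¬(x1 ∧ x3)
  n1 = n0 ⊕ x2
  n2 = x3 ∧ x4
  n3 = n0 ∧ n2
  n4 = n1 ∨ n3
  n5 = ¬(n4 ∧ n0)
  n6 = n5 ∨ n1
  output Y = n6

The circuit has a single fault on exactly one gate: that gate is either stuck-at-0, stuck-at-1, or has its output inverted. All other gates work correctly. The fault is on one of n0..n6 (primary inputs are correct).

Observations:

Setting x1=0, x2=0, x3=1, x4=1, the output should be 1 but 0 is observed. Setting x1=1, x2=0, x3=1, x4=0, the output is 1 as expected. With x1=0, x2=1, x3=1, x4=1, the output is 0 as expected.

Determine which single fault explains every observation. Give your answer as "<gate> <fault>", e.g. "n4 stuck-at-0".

Fault-free values for test 1 (x1=0, x2=0, x3=1, x4=1): n0=1, n1=1, n2=1, n3=1, n4=1, n5=0, n6=1, giving Y=1. Observed 0.
Test 1: faults giving observed 0 are {n1 stuck-at-0, n1 inverted output, n6 stuck-at-0, n6 inverted output}.
Test 2 (x1=1, x2=0, x3=1, x4=0): fault-free n0=0, n1=0, n2=0, n3=0, n4=0, n5=1, n6=1 → 1; observed 1. Eliminates n6 stuck-at-0, n6 inverted output.
Test 3 (x1=0, x2=1, x3=1, x4=1): fault-free n0=1, n1=0, n2=1, n3=1, n4=1, n5=0, n6=0 → 0; observed 0. Eliminates n1 inverted output.
Only n1 stuck-at-0 is consistent with every test.

n1 stuck-at-0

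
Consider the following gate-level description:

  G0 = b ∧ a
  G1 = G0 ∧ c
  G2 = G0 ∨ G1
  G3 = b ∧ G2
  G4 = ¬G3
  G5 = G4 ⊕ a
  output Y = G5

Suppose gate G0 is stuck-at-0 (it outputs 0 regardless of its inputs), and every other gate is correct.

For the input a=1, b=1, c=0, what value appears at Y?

0

Propagate with G0 forced: G0=0 [stuck-at-0], G1=0, G2=0, G3=0, G4=1, G5=0.
So Y = 0. (Without the fault it would be 1.)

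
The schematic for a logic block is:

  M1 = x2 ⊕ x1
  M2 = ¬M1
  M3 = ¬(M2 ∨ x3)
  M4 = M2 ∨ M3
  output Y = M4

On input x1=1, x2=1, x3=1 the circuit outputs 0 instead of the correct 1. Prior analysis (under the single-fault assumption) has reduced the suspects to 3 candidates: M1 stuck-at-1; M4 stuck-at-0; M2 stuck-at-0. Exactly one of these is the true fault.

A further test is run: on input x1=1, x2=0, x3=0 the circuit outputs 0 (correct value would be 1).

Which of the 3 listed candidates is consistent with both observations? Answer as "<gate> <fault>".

Evaluate each candidate on input x1=1, x2=0, x3=0:
  M1 stuck-at-1: M1=1 [stuck-at-1], M2=0, M3=1, M4=1 → 1 — eliminated
  M4 stuck-at-0: M1=1, M2=0, M3=1, M4=0 [stuck-at-0] → 0 — matches
  M2 stuck-at-0: M1=1, M2=0 [stuck-at-0], M3=1, M4=1 → 1 — eliminated
Only M4 stuck-at-0 reproduces the observed 0.

M4 stuck-at-0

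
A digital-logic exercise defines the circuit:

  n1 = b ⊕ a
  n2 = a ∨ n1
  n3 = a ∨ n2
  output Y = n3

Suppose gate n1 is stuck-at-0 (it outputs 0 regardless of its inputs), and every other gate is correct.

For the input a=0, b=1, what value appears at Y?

0

Propagate with n1 forced: n1=0 [stuck-at-0], n2=0, n3=0.
So Y = 0. (Without the fault it would be 1.)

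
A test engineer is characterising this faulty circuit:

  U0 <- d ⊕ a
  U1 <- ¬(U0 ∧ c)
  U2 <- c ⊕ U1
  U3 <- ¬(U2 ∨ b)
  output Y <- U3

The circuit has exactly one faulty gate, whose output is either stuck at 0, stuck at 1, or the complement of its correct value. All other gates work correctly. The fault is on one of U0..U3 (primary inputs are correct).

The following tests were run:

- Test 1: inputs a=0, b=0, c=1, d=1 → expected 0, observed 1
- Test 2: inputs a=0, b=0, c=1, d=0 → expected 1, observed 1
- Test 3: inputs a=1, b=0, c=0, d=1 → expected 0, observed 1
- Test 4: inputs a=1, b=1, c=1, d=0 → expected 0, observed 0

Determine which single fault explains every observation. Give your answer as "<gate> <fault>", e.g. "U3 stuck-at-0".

U2 stuck-at-0

Fault-free values for test 1 (a=0, b=0, c=1, d=1): U0=1, U1=0, U2=1, U3=0, giving Y=0. Observed 1.
Test 1: faults giving observed 1 are {U0 stuck-at-0, U0 inverted output, U1 stuck-at-1, U1 inverted output, U2 stuck-at-0, U2 inverted output, U3 stuck-at-1, U3 inverted output}.
Test 2 (a=0, b=0, c=1, d=0): fault-free U0=0, U1=1, U2=0, U3=1 → 1; observed 1. Eliminates U0 inverted output, U1 inverted output, U2 inverted output, U3 inverted output.
Test 3 (a=1, b=0, c=0, d=1): fault-free U0=0, U1=1, U2=1, U3=0 → 0; observed 1. Eliminates U0 stuck-at-0, U1 stuck-at-1.
Test 4 (a=1, b=1, c=1, d=0): fault-free U0=1, U1=0, U2=1, U3=0 → 0; observed 0. Eliminates U3 stuck-at-1.
Only U2 stuck-at-0 is consistent with every test.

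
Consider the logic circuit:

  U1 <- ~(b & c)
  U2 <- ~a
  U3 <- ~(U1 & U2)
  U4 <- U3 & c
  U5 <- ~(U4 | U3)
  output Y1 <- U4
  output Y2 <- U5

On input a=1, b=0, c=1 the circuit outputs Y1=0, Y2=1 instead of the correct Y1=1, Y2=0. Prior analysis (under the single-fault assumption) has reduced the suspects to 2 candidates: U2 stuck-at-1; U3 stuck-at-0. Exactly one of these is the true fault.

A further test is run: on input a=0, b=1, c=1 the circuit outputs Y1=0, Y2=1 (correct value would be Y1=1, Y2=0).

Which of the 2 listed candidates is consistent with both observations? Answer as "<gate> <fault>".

U3 stuck-at-0

Evaluate each candidate on input a=0, b=1, c=1:
  U2 stuck-at-1: U1=0, U2=1 [stuck-at-1], U3=1, U4=1, U5=0 → Y1=1, Y2=0 — eliminated
  U3 stuck-at-0: U1=0, U2=1, U3=0 [stuck-at-0], U4=0, U5=1 → Y1=0, Y2=1 — matches
Only U3 stuck-at-0 reproduces the observed Y1=0, Y2=1.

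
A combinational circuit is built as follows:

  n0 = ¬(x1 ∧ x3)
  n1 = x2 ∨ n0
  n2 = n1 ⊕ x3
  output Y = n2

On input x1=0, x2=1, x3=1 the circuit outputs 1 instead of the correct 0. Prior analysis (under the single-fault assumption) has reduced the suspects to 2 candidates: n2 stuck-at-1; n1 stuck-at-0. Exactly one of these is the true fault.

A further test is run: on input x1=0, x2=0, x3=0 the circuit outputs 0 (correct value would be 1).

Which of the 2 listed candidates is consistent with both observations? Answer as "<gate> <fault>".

n1 stuck-at-0

Evaluate each candidate on input x1=0, x2=0, x3=0:
  n2 stuck-at-1: n0=1, n1=1, n2=1 [stuck-at-1] → 1 — eliminated
  n1 stuck-at-0: n0=1, n1=0 [stuck-at-0], n2=0 → 0 — matches
Only n1 stuck-at-0 reproduces the observed 0.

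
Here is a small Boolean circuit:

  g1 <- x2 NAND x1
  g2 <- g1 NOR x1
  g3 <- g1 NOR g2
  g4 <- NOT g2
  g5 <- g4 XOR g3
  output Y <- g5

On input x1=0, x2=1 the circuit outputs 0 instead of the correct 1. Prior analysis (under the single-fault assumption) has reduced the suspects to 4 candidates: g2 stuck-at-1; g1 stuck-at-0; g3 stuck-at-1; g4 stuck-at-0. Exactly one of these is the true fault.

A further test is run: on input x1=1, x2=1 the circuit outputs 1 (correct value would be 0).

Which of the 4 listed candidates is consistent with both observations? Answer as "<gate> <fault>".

Evaluate each candidate on input x1=1, x2=1:
  g2 stuck-at-1: g1=0, g2=1 [stuck-at-1], g3=0, g4=0, g5=0 → 0 — eliminated
  g1 stuck-at-0: g1=0 [stuck-at-0], g2=0, g3=1, g4=1, g5=0 → 0 — eliminated
  g3 stuck-at-1: g1=0, g2=0, g3=1 [stuck-at-1], g4=1, g5=0 → 0 — eliminated
  g4 stuck-at-0: g1=0, g2=0, g3=1, g4=0 [stuck-at-0], g5=1 → 1 — matches
Only g4 stuck-at-0 reproduces the observed 1.

g4 stuck-at-0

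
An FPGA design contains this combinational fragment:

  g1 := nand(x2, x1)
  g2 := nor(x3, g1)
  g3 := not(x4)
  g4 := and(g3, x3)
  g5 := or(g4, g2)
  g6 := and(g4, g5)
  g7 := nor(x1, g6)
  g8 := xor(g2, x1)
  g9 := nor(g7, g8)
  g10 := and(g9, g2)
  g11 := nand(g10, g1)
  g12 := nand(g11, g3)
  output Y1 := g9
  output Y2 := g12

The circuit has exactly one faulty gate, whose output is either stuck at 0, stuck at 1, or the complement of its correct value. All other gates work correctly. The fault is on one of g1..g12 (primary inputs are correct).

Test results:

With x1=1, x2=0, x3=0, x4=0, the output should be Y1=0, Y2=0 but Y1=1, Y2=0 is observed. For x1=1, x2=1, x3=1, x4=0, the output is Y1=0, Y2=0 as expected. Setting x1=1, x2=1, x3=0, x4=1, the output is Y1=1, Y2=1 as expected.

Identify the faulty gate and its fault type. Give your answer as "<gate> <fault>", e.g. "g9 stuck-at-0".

Fault-free values for test 1 (x1=1, x2=0, x3=0, x4=0): g1=1, g2=0, g3=1, g4=0, g5=0, g6=0, g7=0, g8=1, g9=0, g10=0, g11=1, g12=0, giving Y1=0, Y2=0. Observed Y1=1, Y2=0.
Test 1: faults giving observed Y1=1, Y2=0 are {g1 stuck-at-0, g1 inverted output, g8 stuck-at-0, g8 inverted output, g9 stuck-at-1, g9 inverted output}.
Test 2 (x1=1, x2=1, x3=1, x4=0): fault-free g1=0, g2=0, g3=1, g4=1, g5=1, g6=1, g7=0, g8=1, g9=0, g10=0, g11=1, g12=0 → Y1=0, Y2=0; observed Y1=0, Y2=0. Eliminates g8 stuck-at-0, g8 inverted output, g9 stuck-at-1, g9 inverted output.
Test 3 (x1=1, x2=1, x3=0, x4=1): fault-free g1=0, g2=1, g3=0, g4=0, g5=1, g6=0, g7=0, g8=0, g9=1, g10=1, g11=1, g12=1 → Y1=1, Y2=1; observed Y1=1, Y2=1. Eliminates g1 inverted output.
Only g1 stuck-at-0 is consistent with every test.

g1 stuck-at-0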